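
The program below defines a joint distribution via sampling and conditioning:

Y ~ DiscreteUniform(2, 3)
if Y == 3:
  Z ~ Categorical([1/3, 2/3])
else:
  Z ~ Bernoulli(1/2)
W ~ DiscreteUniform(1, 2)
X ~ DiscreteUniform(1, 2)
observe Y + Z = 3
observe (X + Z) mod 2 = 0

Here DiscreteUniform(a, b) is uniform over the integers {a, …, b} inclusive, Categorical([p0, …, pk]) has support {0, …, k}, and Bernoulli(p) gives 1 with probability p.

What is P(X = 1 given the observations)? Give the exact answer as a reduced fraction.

Enumerate traces; 4 have nonzero weight after conditioning:
  (Y=2, Z=1, W=1, X=1) weight 1/16
  (Y=2, Z=1, W=2, X=1) weight 1/16
  (Y=3, Z=0, W=1, X=2) weight 1/24
  (Y=3, Z=0, W=2, X=2) weight 1/24
Group by X:
  weight(X=1) = 1/8
  weight(X=2) = 1/12
Total weight = 1/8 + 1/12 = 5/24
P(X=1 | obs) = 1/8 / 5/24 = 3/5
P(X=2 | obs) = 1/12 / 5/24 = 2/5

P(X = 1 | obs) = 3/5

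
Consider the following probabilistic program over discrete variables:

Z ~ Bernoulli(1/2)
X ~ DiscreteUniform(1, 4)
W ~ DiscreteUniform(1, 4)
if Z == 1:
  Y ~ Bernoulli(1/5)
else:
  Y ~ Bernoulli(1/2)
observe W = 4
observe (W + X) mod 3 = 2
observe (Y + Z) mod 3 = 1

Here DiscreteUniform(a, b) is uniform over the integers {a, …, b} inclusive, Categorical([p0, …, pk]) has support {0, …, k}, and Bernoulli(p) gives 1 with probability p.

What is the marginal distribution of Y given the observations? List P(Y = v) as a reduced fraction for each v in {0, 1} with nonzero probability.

Enumerate traces; 4 have nonzero weight after conditioning:
  (Z=0, X=1, W=4, Y=1) weight 1/64
  (Z=0, X=4, W=4, Y=1) weight 1/64
  (Z=1, X=1, W=4, Y=0) weight 1/40
  (Z=1, X=4, W=4, Y=0) weight 1/40
Group by Y:
  weight(Y=0) = 1/20
  weight(Y=1) = 1/32
Total weight = 1/20 + 1/32 = 13/160
P(Y=0 | obs) = 1/20 / 13/160 = 8/13
P(Y=1 | obs) = 1/32 / 13/160 = 5/13

P(Y=0) = 8/13, P(Y=1) = 5/13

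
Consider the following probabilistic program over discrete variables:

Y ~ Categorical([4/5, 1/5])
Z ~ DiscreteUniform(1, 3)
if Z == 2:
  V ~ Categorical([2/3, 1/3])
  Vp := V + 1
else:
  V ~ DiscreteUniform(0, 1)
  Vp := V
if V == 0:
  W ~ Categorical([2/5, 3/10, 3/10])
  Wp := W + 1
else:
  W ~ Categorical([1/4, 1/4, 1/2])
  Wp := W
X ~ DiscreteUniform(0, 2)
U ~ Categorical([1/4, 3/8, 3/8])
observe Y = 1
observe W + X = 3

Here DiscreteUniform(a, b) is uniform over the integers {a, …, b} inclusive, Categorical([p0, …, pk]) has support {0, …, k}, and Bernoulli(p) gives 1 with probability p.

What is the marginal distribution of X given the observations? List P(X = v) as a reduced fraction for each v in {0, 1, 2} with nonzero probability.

P(X=1) = 7/12, P(X=2) = 5/12

Enumerate traces; 36 have nonzero weight after conditioning:
  (Y=1, Z=1, V=0, W=1, X=2, U=0) weight 1/1200
  (Y=1, Z=1, V=0, W=1, X=2, U=1) weight 1/800
  (Y=1, Z=1, V=0, W=1, X=2, U=2) weight 1/800
  (Y=1, Z=1, V=0, W=2, X=1, U=0) weight 1/1200
  (Y=1, Z=1, V=0, W=2, X=1, U=1) weight 1/800
  (Y=1, Z=1, V=0, W=2, X=1, U=2) weight 1/800
  (Y=1, Z=1, V=1, W=1, X=2, U=0) weight 1/1440
  (Y=1, Z=1, V=1, W=1, X=2, U=1) weight 1/960
  … 28 more
Group by X:
  weight(X=1) = 7/270
  weight(X=2) = 1/54
Total weight = 7/270 + 1/54 = 2/45
P(X=1 | obs) = 7/270 / 2/45 = 7/12
P(X=2 | obs) = 1/54 / 2/45 = 5/12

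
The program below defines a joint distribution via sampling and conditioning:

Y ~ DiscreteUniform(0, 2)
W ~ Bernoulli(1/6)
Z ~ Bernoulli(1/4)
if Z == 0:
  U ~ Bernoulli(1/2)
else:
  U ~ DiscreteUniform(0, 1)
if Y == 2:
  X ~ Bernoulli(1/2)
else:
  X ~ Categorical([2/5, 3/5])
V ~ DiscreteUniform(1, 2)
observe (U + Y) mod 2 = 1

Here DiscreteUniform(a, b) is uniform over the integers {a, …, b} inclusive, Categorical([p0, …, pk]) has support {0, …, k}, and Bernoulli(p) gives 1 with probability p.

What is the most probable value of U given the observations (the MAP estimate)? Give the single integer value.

Enumerate traces; 48 have nonzero weight after conditioning:
  (Y=0, W=0, Z=0, U=1, X=0, V=1) weight 1/48
  (Y=0, W=0, Z=0, U=1, X=0, V=2) weight 1/48
  (Y=0, W=0, Z=0, U=1, X=1, V=1) weight 1/32
  (Y=0, W=0, Z=0, U=1, X=1, V=2) weight 1/32
  (Y=0, W=0, Z=1, U=1, X=0, V=1) weight 1/144
  (Y=0, W=0, Z=1, U=1, X=0, V=2) weight 1/144
  (Y=0, W=0, Z=1, U=1, X=1, V=1) weight 1/96
  (Y=0, W=0, Z=1, U=1, X=1, V=2) weight 1/96
  (Y=1, W=0, Z=0, U=0, X=0, V=1) weight 1/48
  … 39 more
Group by U:
  weight(U=0) = 1/6
  weight(U=1) = 1/3
Total weight = 1/6 + 1/3 = 1/2
P(U=0 | obs) = 1/6 / 1/2 = 1/3
P(U=1 | obs) = 1/3 / 1/2 = 2/3
argmax = 1

argmax_v P(U = v | obs) = 1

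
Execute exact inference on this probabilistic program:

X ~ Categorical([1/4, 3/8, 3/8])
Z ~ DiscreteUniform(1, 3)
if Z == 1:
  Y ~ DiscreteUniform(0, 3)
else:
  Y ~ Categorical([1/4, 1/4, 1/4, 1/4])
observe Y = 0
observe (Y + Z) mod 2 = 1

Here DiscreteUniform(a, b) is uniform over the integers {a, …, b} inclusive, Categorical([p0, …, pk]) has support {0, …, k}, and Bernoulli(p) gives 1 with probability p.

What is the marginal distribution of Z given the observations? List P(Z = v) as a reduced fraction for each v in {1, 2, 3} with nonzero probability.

P(Z=1) = 1/2, P(Z=3) = 1/2

Enumerate traces; 6 have nonzero weight after conditioning:
  (X=0, Z=1, Y=0) weight 1/48
  (X=0, Z=3, Y=0) weight 1/48
  (X=1, Z=1, Y=0) weight 1/32
  (X=1, Z=3, Y=0) weight 1/32
  (X=2, Z=1, Y=0) weight 1/32
  (X=2, Z=3, Y=0) weight 1/32
Group by Z:
  weight(Z=1) = 1/12
  weight(Z=3) = 1/12
Total weight = 1/12 + 1/12 = 1/6
P(Z=1 | obs) = 1/12 / 1/6 = 1/2
P(Z=3 | obs) = 1/12 / 1/6 = 1/2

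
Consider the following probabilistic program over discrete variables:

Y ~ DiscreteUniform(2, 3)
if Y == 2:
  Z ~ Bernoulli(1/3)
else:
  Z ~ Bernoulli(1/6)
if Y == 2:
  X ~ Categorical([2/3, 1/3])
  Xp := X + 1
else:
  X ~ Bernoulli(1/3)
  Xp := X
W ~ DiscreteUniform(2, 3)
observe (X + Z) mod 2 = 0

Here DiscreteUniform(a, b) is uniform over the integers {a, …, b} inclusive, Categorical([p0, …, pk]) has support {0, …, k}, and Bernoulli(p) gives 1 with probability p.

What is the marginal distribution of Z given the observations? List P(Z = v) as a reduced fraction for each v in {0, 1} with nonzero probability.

P(Z=0) = 6/7, P(Z=1) = 1/7

Enumerate traces; 8 have nonzero weight after conditioning:
  (Y=2, Z=0, X=0, W=2) weight 1/9
  (Y=2, Z=0, X=0, W=3) weight 1/9
  (Y=2, Z=1, X=1, W=2) weight 1/36
  (Y=2, Z=1, X=1, W=3) weight 1/36
  (Y=3, Z=0, X=0, W=2) weight 5/36
  (Y=3, Z=0, X=0, W=3) weight 5/36
  (Y=3, Z=1, X=1, W=2) weight 1/72
  (Y=3, Z=1, X=1, W=3) weight 1/72
Group by Z:
  weight(Z=0) = 1/2
  weight(Z=1) = 1/12
Total weight = 1/2 + 1/12 = 7/12
P(Z=0 | obs) = 1/2 / 7/12 = 6/7
P(Z=1 | obs) = 1/12 / 7/12 = 1/7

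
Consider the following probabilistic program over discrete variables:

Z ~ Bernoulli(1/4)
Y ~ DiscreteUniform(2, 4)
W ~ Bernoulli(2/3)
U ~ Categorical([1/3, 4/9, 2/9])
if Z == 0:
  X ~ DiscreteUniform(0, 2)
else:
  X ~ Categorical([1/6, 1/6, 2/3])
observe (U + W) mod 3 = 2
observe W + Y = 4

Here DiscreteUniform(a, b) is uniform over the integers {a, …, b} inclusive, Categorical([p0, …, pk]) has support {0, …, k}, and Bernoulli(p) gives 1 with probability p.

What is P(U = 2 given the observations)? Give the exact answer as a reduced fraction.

Enumerate traces; 12 have nonzero weight after conditioning:
  (Z=0, Y=3, W=1, U=1, X=0) weight 2/81
  (Z=0, Y=3, W=1, U=1, X=1) weight 2/81
  (Z=0, Y=3, W=1, U=1, X=2) weight 2/81
  (Z=0, Y=4, W=0, U=2, X=0) weight 1/162
  (Z=0, Y=4, W=0, U=2, X=1) weight 1/162
  (Z=0, Y=4, W=0, U=2, X=2) weight 1/162
  (Z=1, Y=3, W=1, U=1, X=0) weight 1/243
  (Z=1, Y=3, W=1, U=1, X=1) weight 1/243
  … 4 more
Group by U:
  weight(U=1) = 8/81
  weight(U=2) = 2/81
Total weight = 8/81 + 2/81 = 10/81
P(U=1 | obs) = 8/81 / 10/81 = 4/5
P(U=2 | obs) = 2/81 / 10/81 = 1/5

P(U = 2 | obs) = 1/5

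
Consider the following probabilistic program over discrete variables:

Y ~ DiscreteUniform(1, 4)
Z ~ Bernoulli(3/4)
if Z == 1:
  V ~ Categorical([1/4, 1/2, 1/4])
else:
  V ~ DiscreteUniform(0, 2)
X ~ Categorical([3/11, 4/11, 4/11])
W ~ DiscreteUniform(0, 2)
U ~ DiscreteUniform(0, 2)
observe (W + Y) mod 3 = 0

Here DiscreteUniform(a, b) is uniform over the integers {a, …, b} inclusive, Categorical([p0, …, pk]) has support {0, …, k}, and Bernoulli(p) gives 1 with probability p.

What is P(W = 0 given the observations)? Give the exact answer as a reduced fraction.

Enumerate traces; 216 have nonzero weight after conditioning:
  (Y=1, Z=0, V=0, X=0, W=2, U=0) weight 1/1584
  (Y=1, Z=0, V=0, X=0, W=2, U=1) weight 1/1584
  (Y=1, Z=0, V=0, X=0, W=2, U=2) weight 1/1584
  (Y=1, Z=0, V=0, X=1, W=2, U=0) weight 1/1188
  (Y=1, Z=0, V=0, X=1, W=2, U=1) weight 1/1188
  (Y=1, Z=0, V=0, X=1, W=2, U=2) weight 1/1188
  (Y=1, Z=0, V=0, X=2, W=2, U=0) weight 1/1188
  (Y=1, Z=0, V=0, X=2, W=2, U=1) weight 1/1188
  (Y=2, Z=0, V=0, X=0, W=1, U=0) weight 1/1584
  (Y=3, Z=0, V=0, X=0, W=0, U=0) weight 1/1584
  … 206 more
Group by W:
  weight(W=0) = 1/12
  weight(W=1) = 1/12
  weight(W=2) = 1/6
Total weight = 1/12 + 1/12 + 1/6 = 1/3
P(W=0 | obs) = 1/12 / 1/3 = 1/4
P(W=1 | obs) = 1/12 / 1/3 = 1/4
P(W=2 | obs) = 1/6 / 1/3 = 1/2

P(W = 0 | obs) = 1/4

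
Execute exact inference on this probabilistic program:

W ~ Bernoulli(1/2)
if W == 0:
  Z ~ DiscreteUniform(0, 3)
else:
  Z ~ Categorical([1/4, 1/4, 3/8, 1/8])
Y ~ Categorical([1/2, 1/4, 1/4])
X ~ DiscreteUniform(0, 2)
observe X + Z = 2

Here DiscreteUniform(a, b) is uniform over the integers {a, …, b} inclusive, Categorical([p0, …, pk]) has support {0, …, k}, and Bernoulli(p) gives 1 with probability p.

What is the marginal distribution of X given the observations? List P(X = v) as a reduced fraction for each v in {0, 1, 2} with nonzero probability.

Enumerate traces; 18 have nonzero weight after conditioning:
  (W=0, Z=0, Y=0, X=2) weight 1/48
  (W=0, Z=0, Y=1, X=2) weight 1/96
  (W=0, Z=0, Y=2, X=2) weight 1/96
  (W=0, Z=1, Y=0, X=1) weight 1/48
  (W=0, Z=1, Y=1, X=1) weight 1/96
  (W=0, Z=1, Y=2, X=1) weight 1/96
  (W=0, Z=2, Y=0, X=0) weight 1/48
  (W=0, Z=2, Y=1, X=0) weight 1/96
  … 10 more
Group by X:
  weight(X=0) = 5/48
  weight(X=1) = 1/12
  weight(X=2) = 1/12
Total weight = 5/48 + 1/12 + 1/12 = 13/48
P(X=0 | obs) = 5/48 / 13/48 = 5/13
P(X=1 | obs) = 1/12 / 13/48 = 4/13
P(X=2 | obs) = 1/12 / 13/48 = 4/13

P(X=0) = 5/13, P(X=1) = 4/13, P(X=2) = 4/13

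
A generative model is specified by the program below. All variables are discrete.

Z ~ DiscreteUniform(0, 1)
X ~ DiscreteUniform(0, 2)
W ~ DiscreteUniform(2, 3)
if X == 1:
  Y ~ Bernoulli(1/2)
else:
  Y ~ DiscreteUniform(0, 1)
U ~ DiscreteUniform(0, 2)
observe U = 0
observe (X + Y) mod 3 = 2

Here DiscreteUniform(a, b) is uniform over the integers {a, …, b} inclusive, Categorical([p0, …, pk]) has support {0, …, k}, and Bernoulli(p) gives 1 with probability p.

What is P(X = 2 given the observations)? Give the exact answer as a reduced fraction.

Enumerate traces; 8 have nonzero weight after conditioning:
  (Z=0, X=1, W=2, Y=1, U=0) weight 1/72
  (Z=0, X=1, W=3, Y=1, U=0) weight 1/72
  (Z=0, X=2, W=2, Y=0, U=0) weight 1/72
  (Z=0, X=2, W=3, Y=0, U=0) weight 1/72
  (Z=1, X=1, W=2, Y=1, U=0) weight 1/72
  (Z=1, X=1, W=3, Y=1, U=0) weight 1/72
  (Z=1, X=2, W=2, Y=0, U=0) weight 1/72
  (Z=1, X=2, W=3, Y=0, U=0) weight 1/72
Group by X:
  weight(X=1) = 1/18
  weight(X=2) = 1/18
Total weight = 1/18 + 1/18 = 1/9
P(X=1 | obs) = 1/18 / 1/9 = 1/2
P(X=2 | obs) = 1/18 / 1/9 = 1/2

P(X = 2 | obs) = 1/2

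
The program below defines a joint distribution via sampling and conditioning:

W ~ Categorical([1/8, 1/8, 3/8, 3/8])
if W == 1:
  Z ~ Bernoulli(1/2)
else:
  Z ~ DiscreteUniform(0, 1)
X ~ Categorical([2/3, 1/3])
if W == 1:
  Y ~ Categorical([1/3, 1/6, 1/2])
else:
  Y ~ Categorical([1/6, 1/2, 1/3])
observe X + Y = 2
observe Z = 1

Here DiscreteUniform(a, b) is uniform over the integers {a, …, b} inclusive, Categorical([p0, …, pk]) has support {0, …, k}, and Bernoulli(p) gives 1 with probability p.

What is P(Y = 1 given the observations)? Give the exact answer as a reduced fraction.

Enumerate traces; 8 have nonzero weight after conditioning:
  (W=0, Z=1, X=0, Y=2) weight 1/72
  (W=0, Z=1, X=1, Y=1) weight 1/96
  (W=1, Z=1, X=0, Y=2) weight 1/48
  (W=1, Z=1, X=1, Y=1) weight 1/288
  (W=2, Z=1, X=0, Y=2) weight 1/24
  (W=2, Z=1, X=1, Y=1) weight 1/32
  (W=3, Z=1, X=0, Y=2) weight 1/24
  (W=3, Z=1, X=1, Y=1) weight 1/32
Group by Y:
  weight(Y=1) = 11/144
  weight(Y=2) = 17/144
Total weight = 11/144 + 17/144 = 7/36
P(Y=1 | obs) = 11/144 / 7/36 = 11/28
P(Y=2 | obs) = 17/144 / 7/36 = 17/28

P(Y = 1 | obs) = 11/28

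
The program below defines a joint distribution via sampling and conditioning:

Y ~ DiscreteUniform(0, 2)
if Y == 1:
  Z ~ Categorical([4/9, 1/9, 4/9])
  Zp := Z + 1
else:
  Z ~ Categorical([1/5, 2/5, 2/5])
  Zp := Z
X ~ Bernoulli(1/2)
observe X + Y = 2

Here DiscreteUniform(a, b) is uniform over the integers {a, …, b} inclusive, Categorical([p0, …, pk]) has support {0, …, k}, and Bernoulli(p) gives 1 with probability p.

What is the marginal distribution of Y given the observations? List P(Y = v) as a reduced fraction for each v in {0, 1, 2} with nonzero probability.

P(Y=1) = 1/2, P(Y=2) = 1/2

Enumerate traces; 6 have nonzero weight after conditioning:
  (Y=1, Z=0, X=1) weight 2/27
  (Y=1, Z=1, X=1) weight 1/54
  (Y=1, Z=2, X=1) weight 2/27
  (Y=2, Z=0, X=0) weight 1/30
  (Y=2, Z=1, X=0) weight 1/15
  (Y=2, Z=2, X=0) weight 1/15
Group by Y:
  weight(Y=1) = 1/6
  weight(Y=2) = 1/6
Total weight = 1/6 + 1/6 = 1/3
P(Y=1 | obs) = 1/6 / 1/3 = 1/2
P(Y=2 | obs) = 1/6 / 1/3 = 1/2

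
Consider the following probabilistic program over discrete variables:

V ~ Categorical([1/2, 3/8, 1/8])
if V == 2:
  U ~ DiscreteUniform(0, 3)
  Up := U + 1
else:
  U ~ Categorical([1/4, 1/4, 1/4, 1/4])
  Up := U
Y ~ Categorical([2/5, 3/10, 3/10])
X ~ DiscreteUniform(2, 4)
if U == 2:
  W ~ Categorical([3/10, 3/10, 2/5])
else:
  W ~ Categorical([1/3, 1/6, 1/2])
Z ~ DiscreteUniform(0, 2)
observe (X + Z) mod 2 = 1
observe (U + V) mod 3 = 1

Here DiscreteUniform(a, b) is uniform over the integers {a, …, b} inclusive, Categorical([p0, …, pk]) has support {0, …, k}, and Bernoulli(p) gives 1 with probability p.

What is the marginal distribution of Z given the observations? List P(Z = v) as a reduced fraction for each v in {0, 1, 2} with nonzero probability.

Enumerate traces; 144 have nonzero weight after conditioning:
  (V=0, U=1, Y=0, X=2, W=0, Z=1) weight 1/540
  (V=0, U=1, Y=0, X=2, W=1, Z=1) weight 1/1080
  (V=0, U=1, Y=0, X=2, W=2, Z=1) weight 1/360
  (V=0, U=1, Y=0, X=3, W=0, Z=0) weight 1/540
  (V=0, U=1, Y=0, X=3, W=0, Z=2) weight 1/540
  (V=0, U=1, Y=0, X=3, W=1, Z=0) weight 1/1080
  (V=0, U=1, Y=0, X=3, W=1, Z=2) weight 1/1080
  (V=0, U=1, Y=0, X=3, W=2, Z=0) weight 1/360
  … 136 more
Group by Z:
  weight(Z=0) = 11/288
  weight(Z=1) = 11/144
  weight(Z=2) = 11/288
Total weight = 11/288 + 11/144 + 11/288 = 11/72
P(Z=0 | obs) = 11/288 / 11/72 = 1/4
P(Z=1 | obs) = 11/144 / 11/72 = 1/2
P(Z=2 | obs) = 11/288 / 11/72 = 1/4

P(Z=0) = 1/4, P(Z=1) = 1/2, P(Z=2) = 1/4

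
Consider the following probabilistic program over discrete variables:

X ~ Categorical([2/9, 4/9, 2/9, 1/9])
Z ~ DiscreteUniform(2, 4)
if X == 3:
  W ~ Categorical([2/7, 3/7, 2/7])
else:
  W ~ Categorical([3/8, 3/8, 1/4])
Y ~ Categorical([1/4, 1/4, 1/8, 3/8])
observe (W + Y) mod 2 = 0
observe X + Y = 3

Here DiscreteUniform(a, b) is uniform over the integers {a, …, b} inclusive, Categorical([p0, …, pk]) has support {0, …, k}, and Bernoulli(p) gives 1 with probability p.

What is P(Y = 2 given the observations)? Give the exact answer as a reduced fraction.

Enumerate traces; 18 have nonzero weight after conditioning:
  (X=0, Z=2, W=1, Y=3) weight 1/96
  (X=0, Z=3, W=1, Y=3) weight 1/96
  (X=0, Z=4, W=1, Y=3) weight 1/96
  (X=1, Z=2, W=0, Y=2) weight 1/144
  (X=1, Z=2, W=2, Y=2) weight 1/216
  (X=1, Z=3, W=0, Y=2) weight 1/144
  (X=1, Z=3, W=2, Y=2) weight 1/216
  (X=1, Z=4, W=0, Y=2) weight 1/144
  (X=2, Z=2, W=1, Y=1) weight 1/144
  (X=3, Z=2, W=0, Y=0) weight 1/378
  … 8 more
Group by Y:
  weight(Y=0) = 1/63
  weight(Y=1) = 1/48
  weight(Y=2) = 5/144
  weight(Y=3) = 1/32
Total weight = 1/63 + 1/48 + 5/144 + 1/32 = 23/224
P(Y=0 | obs) = 1/63 / 23/224 = 32/207
P(Y=1 | obs) = 1/48 / 23/224 = 14/69
P(Y=2 | obs) = 5/144 / 23/224 = 70/207
P(Y=3 | obs) = 1/32 / 23/224 = 7/23

P(Y = 2 | obs) = 70/207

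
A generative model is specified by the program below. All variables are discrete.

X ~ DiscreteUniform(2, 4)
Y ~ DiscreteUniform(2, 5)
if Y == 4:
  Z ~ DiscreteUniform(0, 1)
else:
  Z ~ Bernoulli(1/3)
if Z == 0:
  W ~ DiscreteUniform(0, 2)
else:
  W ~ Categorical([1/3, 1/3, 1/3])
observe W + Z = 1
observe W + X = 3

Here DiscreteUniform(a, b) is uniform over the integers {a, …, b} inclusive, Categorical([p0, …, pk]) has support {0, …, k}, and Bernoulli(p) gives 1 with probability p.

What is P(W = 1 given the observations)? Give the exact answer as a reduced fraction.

Enumerate traces; 8 have nonzero weight after conditioning:
  (X=2, Y=2, Z=0, W=1) weight 1/54
  (X=2, Y=3, Z=0, W=1) weight 1/54
  (X=2, Y=4, Z=0, W=1) weight 1/72
  (X=2, Y=5, Z=0, W=1) weight 1/54
  (X=3, Y=2, Z=1, W=0) weight 1/108
  (X=3, Y=3, Z=1, W=0) weight 1/108
  (X=3, Y=4, Z=1, W=0) weight 1/72
  (X=3, Y=5, Z=1, W=0) weight 1/108
Group by W:
  weight(W=0) = 1/24
  weight(W=1) = 5/72
Total weight = 1/24 + 5/72 = 1/9
P(W=0 | obs) = 1/24 / 1/9 = 3/8
P(W=1 | obs) = 5/72 / 1/9 = 5/8

P(W = 1 | obs) = 5/8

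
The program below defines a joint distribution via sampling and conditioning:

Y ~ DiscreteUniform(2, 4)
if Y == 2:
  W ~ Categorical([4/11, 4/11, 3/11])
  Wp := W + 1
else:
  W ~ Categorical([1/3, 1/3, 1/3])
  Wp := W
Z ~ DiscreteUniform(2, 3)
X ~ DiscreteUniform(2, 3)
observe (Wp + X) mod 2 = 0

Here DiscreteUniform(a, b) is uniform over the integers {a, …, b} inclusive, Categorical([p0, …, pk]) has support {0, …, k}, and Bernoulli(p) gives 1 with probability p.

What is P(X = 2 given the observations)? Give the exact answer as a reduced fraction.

Enumerate traces; 18 have nonzero weight after conditioning:
  (Y=2, W=0, Z=2, X=3) weight 1/33
  (Y=2, W=0, Z=3, X=3) weight 1/33
  (Y=2, W=1, Z=2, X=2) weight 1/33
  (Y=2, W=1, Z=3, X=2) weight 1/33
  (Y=2, W=2, Z=2, X=3) weight 1/44
  (Y=2, W=2, Z=3, X=3) weight 1/44
  (Y=3, W=0, Z=2, X=2) weight 1/36
  (Y=3, W=0, Z=3, X=2) weight 1/36
  … 10 more
Group by X:
  weight(X=2) = 28/99
  weight(X=3) = 43/198
Total weight = 28/99 + 43/198 = 1/2
P(X=2 | obs) = 28/99 / 1/2 = 56/99
P(X=3 | obs) = 43/198 / 1/2 = 43/99

P(X = 2 | obs) = 56/99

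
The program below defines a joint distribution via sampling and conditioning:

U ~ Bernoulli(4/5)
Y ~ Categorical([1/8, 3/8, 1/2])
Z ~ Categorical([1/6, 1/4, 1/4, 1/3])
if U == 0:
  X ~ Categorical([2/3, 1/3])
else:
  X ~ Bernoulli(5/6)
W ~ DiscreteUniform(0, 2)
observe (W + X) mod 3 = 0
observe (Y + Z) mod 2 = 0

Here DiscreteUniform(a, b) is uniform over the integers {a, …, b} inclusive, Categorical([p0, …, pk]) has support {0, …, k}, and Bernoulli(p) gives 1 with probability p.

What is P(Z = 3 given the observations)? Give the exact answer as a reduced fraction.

P(Z = 3 | obs) = 6/23

Enumerate traces; 24 have nonzero weight after conditioning:
  (U=0, Y=0, Z=0, X=0, W=0) weight 1/1080
  (U=0, Y=0, Z=0, X=1, W=2) weight 1/2160
  (U=0, Y=0, Z=2, X=0, W=0) weight 1/720
  (U=0, Y=0, Z=2, X=1, W=2) weight 1/1440
  (U=0, Y=1, Z=1, X=0, W=0) weight 1/240
  (U=0, Y=1, Z=1, X=1, W=2) weight 1/480
  (U=0, Y=1, Z=3, X=0, W=0) weight 1/180
  (U=0, Y=1, Z=3, X=1, W=2) weight 1/360
  … 16 more
Group by Z:
  weight(Z=0) = 5/144
  weight(Z=1) = 1/32
  weight(Z=2) = 5/96
  weight(Z=3) = 1/24
Total weight = 5/144 + 1/32 + 5/96 + 1/24 = 23/144
P(Z=0 | obs) = 5/144 / 23/144 = 5/23
P(Z=1 | obs) = 1/32 / 23/144 = 9/46
P(Z=2 | obs) = 5/96 / 23/144 = 15/46
P(Z=3 | obs) = 1/24 / 23/144 = 6/23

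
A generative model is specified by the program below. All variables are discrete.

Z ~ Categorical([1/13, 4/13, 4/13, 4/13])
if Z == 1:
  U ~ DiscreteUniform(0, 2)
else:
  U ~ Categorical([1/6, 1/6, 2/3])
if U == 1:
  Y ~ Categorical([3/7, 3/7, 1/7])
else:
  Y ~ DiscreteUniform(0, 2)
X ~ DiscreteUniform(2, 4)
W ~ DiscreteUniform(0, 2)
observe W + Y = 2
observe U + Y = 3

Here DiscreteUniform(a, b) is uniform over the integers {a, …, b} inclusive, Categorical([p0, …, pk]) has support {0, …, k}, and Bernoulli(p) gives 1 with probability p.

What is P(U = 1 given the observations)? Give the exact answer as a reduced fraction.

P(U = 1 | obs) = 51/359

Enumerate traces; 24 have nonzero weight after conditioning:
  (Z=0, U=1, Y=2, X=2, W=0) weight 1/4914
  (Z=0, U=1, Y=2, X=3, W=0) weight 1/4914
  (Z=0, U=1, Y=2, X=4, W=0) weight 1/4914
  (Z=0, U=2, Y=1, X=2, W=1) weight 2/1053
  (Z=0, U=2, Y=1, X=3, W=1) weight 2/1053
  (Z=0, U=2, Y=1, X=4, W=1) weight 2/1053
  (Z=1, U=1, Y=2, X=2, W=0) weight 4/2457
  (Z=1, U=1, Y=2, X=3, W=0) weight 4/2457
  … 16 more
Group by U:
  weight(U=1) = 17/1638
  weight(U=2) = 22/351
Total weight = 17/1638 + 22/351 = 359/4914
P(U=1 | obs) = 17/1638 / 359/4914 = 51/359
P(U=2 | obs) = 22/351 / 359/4914 = 308/359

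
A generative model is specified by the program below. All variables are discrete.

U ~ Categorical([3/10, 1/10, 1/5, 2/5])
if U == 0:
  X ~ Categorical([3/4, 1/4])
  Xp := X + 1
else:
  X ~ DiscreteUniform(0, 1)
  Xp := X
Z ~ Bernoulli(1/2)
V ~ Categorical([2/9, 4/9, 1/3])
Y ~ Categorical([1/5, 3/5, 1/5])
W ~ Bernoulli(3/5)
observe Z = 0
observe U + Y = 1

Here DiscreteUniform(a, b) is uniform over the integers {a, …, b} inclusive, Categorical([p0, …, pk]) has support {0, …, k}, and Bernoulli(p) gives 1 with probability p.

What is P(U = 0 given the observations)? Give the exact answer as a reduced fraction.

P(U = 0 | obs) = 9/10

Enumerate traces; 24 have nonzero weight after conditioning:
  (U=0, X=0, Z=0, V=0, Y=1, W=0) weight 3/500
  (U=0, X=0, Z=0, V=0, Y=1, W=1) weight 9/1000
  (U=0, X=0, Z=0, V=1, Y=1, W=0) weight 3/250
  (U=0, X=0, Z=0, V=1, Y=1, W=1) weight 9/500
  (U=0, X=0, Z=0, V=2, Y=1, W=0) weight 9/1000
  (U=0, X=0, Z=0, V=2, Y=1, W=1) weight 27/2000
  (U=0, X=1, Z=0, V=0, Y=1, W=0) weight 1/500
  (U=0, X=1, Z=0, V=0, Y=1, W=1) weight 3/1000
  (U=1, X=0, Z=0, V=0, Y=0, W=0) weight 1/2250
  … 15 more
Group by U:
  weight(U=0) = 9/100
  weight(U=1) = 1/100
Total weight = 9/100 + 1/100 = 1/10
P(U=0 | obs) = 9/100 / 1/10 = 9/10
P(U=1 | obs) = 1/100 / 1/10 = 1/10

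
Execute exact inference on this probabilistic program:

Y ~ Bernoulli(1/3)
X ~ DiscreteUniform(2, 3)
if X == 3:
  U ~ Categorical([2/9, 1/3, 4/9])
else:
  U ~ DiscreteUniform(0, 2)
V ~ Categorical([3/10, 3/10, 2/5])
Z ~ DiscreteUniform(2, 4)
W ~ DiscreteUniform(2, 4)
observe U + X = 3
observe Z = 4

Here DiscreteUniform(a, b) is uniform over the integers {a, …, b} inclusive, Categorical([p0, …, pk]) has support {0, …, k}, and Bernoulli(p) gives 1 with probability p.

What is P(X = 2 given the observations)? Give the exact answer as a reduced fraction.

Enumerate traces; 36 have nonzero weight after conditioning:
  (Y=0, X=2, U=1, V=0, Z=4, W=2) weight 1/270
  (Y=0, X=2, U=1, V=0, Z=4, W=3) weight 1/270
  (Y=0, X=2, U=1, V=0, Z=4, W=4) weight 1/270
  (Y=0, X=2, U=1, V=1, Z=4, W=2) weight 1/270
  (Y=0, X=2, U=1, V=1, Z=4, W=3) weight 1/270
  (Y=0, X=2, U=1, V=1, Z=4, W=4) weight 1/270
  (Y=0, X=2, U=1, V=2, Z=4, W=2) weight 2/405
  (Y=0, X=2, U=1, V=2, Z=4, W=3) weight 2/405
  (Y=0, X=3, U=0, V=0, Z=4, W=2) weight 1/405
  … 27 more
Group by X:
  weight(X=2) = 1/18
  weight(X=3) = 1/27
Total weight = 1/18 + 1/27 = 5/54
P(X=2 | obs) = 1/18 / 5/54 = 3/5
P(X=3 | obs) = 1/27 / 5/54 = 2/5

P(X = 2 | obs) = 3/5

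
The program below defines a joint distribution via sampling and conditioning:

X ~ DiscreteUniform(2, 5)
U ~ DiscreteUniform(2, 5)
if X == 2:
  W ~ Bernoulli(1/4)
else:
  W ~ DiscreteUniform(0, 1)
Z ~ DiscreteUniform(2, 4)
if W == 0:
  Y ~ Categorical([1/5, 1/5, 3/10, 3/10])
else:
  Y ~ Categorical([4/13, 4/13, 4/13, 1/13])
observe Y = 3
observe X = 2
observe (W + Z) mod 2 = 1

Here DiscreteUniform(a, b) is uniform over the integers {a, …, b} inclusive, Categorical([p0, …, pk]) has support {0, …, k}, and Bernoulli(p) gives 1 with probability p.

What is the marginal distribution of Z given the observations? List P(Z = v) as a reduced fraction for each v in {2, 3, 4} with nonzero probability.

Enumerate traces; 12 have nonzero weight after conditioning:
  (X=2, U=2, W=0, Z=3, Y=3) weight 3/640
  (X=2, U=2, W=1, Z=2, Y=3) weight 1/2496
  (X=2, U=2, W=1, Z=4, Y=3) weight 1/2496
  (X=2, U=3, W=0, Z=3, Y=3) weight 3/640
  (X=2, U=3, W=1, Z=2, Y=3) weight 1/2496
  (X=2, U=3, W=1, Z=4, Y=3) weight 1/2496
  (X=2, U=4, W=0, Z=3, Y=3) weight 3/640
  (X=2, U=4, W=1, Z=2, Y=3) weight 1/2496
  … 4 more
Group by Z:
  weight(Z=2) = 1/624
  weight(Z=3) = 3/160
  weight(Z=4) = 1/624
Total weight = 1/624 + 3/160 + 1/624 = 137/6240
P(Z=2 | obs) = 1/624 / 137/6240 = 10/137
P(Z=3 | obs) = 3/160 / 137/6240 = 117/137
P(Z=4 | obs) = 1/624 / 137/6240 = 10/137

P(Z=2) = 10/137, P(Z=3) = 117/137, P(Z=4) = 10/137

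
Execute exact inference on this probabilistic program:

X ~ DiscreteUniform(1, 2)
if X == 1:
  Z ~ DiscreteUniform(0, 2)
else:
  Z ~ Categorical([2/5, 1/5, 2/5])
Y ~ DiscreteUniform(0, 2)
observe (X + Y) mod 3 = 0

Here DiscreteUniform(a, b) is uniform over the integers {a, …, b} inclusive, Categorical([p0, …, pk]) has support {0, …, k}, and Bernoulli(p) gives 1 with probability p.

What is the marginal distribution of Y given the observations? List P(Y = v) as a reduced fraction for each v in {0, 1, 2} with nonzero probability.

P(Y=1) = 1/2, P(Y=2) = 1/2

Enumerate traces; 6 have nonzero weight after conditioning:
  (X=1, Z=0, Y=2) weight 1/18
  (X=1, Z=1, Y=2) weight 1/18
  (X=1, Z=2, Y=2) weight 1/18
  (X=2, Z=0, Y=1) weight 1/15
  (X=2, Z=1, Y=1) weight 1/30
  (X=2, Z=2, Y=1) weight 1/15
Group by Y:
  weight(Y=1) = 1/6
  weight(Y=2) = 1/6
Total weight = 1/6 + 1/6 = 1/3
P(Y=1 | obs) = 1/6 / 1/3 = 1/2
P(Y=2 | obs) = 1/6 / 1/3 = 1/2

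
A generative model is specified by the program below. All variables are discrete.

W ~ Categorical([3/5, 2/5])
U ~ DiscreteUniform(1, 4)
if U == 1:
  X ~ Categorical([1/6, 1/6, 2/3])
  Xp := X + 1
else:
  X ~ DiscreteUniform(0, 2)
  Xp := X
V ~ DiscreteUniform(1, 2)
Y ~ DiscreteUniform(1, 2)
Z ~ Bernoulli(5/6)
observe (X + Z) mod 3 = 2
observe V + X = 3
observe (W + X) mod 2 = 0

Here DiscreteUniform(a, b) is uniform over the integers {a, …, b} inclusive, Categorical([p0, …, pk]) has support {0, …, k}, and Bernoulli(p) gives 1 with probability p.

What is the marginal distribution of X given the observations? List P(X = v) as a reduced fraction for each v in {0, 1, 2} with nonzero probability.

Enumerate traces; 16 have nonzero weight after conditioning:
  (W=0, U=1, X=2, V=1, Y=1, Z=0) weight 1/240
  (W=0, U=1, X=2, V=1, Y=2, Z=0) weight 1/240
  (W=0, U=2, X=2, V=1, Y=1, Z=0) weight 1/480
  (W=0, U=2, X=2, V=1, Y=2, Z=0) weight 1/480
  (W=0, U=3, X=2, V=1, Y=1, Z=0) weight 1/480
  (W=0, U=3, X=2, V=1, Y=2, Z=0) weight 1/480
  (W=0, U=4, X=2, V=1, Y=1, Z=0) weight 1/480
  (W=0, U=4, X=2, V=1, Y=2, Z=0) weight 1/480
  (W=1, U=1, X=1, V=2, Y=1, Z=1) weight 1/288
  … 7 more
Group by X:
  weight(X=1) = 7/144
  weight(X=2) = 1/48
Total weight = 7/144 + 1/48 = 5/72
P(X=1 | obs) = 7/144 / 5/72 = 7/10
P(X=2 | obs) = 1/48 / 5/72 = 3/10

P(X=1) = 7/10, P(X=2) = 3/10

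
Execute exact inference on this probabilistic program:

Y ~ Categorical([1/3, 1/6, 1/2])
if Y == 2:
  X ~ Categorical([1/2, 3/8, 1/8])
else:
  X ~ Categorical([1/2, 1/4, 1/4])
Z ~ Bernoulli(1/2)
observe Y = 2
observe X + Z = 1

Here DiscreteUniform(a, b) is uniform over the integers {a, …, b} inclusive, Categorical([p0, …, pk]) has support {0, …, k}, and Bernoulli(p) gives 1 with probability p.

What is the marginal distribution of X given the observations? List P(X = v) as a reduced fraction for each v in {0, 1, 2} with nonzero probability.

P(X=0) = 4/7, P(X=1) = 3/7

Enumerate traces; 2 have nonzero weight after conditioning:
  (Y=2, X=0, Z=1) weight 1/8
  (Y=2, X=1, Z=0) weight 3/32
Group by X:
  weight(X=0) = 1/8
  weight(X=1) = 3/32
Total weight = 1/8 + 3/32 = 7/32
P(X=0 | obs) = 1/8 / 7/32 = 4/7
P(X=1 | obs) = 3/32 / 7/32 = 3/7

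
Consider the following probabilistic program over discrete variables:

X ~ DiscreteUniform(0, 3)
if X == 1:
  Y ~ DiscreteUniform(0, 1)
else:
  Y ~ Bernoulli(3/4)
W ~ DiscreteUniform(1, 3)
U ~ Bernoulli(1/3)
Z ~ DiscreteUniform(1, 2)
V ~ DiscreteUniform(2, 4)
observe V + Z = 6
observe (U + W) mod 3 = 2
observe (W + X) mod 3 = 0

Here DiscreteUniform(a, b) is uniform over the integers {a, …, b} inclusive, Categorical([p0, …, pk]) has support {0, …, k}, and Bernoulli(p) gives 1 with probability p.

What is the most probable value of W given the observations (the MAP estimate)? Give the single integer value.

argmax_v P(W = v | obs) = 2

Enumerate traces; 4 have nonzero weight after conditioning:
  (X=1, Y=0, W=2, U=0, Z=2, V=4) weight 1/216
  (X=1, Y=1, W=2, U=0, Z=2, V=4) weight 1/216
  (X=2, Y=0, W=1, U=1, Z=2, V=4) weight 1/864
  (X=2, Y=1, W=1, U=1, Z=2, V=4) weight 1/288
Group by W:
  weight(W=1) = 1/216
  weight(W=2) = 1/108
Total weight = 1/216 + 1/108 = 1/72
P(W=1 | obs) = 1/216 / 1/72 = 1/3
P(W=2 | obs) = 1/108 / 1/72 = 2/3
argmax = 2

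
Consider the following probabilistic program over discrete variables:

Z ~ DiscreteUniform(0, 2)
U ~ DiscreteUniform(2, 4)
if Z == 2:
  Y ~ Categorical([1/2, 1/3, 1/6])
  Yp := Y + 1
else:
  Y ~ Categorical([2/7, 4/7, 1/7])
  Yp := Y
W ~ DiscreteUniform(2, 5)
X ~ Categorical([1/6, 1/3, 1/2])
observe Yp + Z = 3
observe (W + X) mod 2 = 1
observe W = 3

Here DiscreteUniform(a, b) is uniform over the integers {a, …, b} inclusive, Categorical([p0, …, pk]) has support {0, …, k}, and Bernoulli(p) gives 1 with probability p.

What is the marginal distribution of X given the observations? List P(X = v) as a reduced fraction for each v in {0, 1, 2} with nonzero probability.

Enumerate traces; 12 have nonzero weight after conditioning:
  (Z=1, U=2, Y=2, W=3, X=0) weight 1/1512
  (Z=1, U=2, Y=2, W=3, X=2) weight 1/504
  (Z=1, U=3, Y=2, W=3, X=0) weight 1/1512
  (Z=1, U=3, Y=2, W=3, X=2) weight 1/504
  (Z=1, U=4, Y=2, W=3, X=0) weight 1/1512
  (Z=1, U=4, Y=2, W=3, X=2) weight 1/504
  (Z=2, U=2, Y=0, W=3, X=0) weight 1/432
  (Z=2, U=2, Y=0, W=3, X=2) weight 1/144
  … 4 more
Group by X:
  weight(X=0) = 1/112
  weight(X=2) = 3/112
Total weight = 1/112 + 3/112 = 1/28
P(X=0 | obs) = 1/112 / 1/28 = 1/4
P(X=2 | obs) = 3/112 / 1/28 = 3/4

P(X=0) = 1/4, P(X=2) = 3/4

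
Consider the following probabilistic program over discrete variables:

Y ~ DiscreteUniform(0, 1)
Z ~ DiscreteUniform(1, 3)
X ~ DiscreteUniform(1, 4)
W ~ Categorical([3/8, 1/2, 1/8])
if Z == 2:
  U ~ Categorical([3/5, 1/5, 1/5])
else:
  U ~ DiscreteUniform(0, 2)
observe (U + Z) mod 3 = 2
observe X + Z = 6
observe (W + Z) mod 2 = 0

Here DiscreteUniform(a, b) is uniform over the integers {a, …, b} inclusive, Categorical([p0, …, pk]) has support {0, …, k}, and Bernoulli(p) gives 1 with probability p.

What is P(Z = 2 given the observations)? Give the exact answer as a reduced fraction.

Enumerate traces; 6 have nonzero weight after conditioning:
  (Y=0, Z=2, X=4, W=0, U=0) weight 3/320
  (Y=0, Z=2, X=4, W=2, U=0) weight 1/320
  (Y=0, Z=3, X=3, W=1, U=2) weight 1/144
  (Y=1, Z=2, X=4, W=0, U=0) weight 3/320
  (Y=1, Z=2, X=4, W=2, U=0) weight 1/320
  (Y=1, Z=3, X=3, W=1, U=2) weight 1/144
Group by Z:
  weight(Z=2) = 1/40
  weight(Z=3) = 1/72
Total weight = 1/40 + 1/72 = 7/180
P(Z=2 | obs) = 1/40 / 7/180 = 9/14
P(Z=3 | obs) = 1/72 / 7/180 = 5/14

P(Z = 2 | obs) = 9/14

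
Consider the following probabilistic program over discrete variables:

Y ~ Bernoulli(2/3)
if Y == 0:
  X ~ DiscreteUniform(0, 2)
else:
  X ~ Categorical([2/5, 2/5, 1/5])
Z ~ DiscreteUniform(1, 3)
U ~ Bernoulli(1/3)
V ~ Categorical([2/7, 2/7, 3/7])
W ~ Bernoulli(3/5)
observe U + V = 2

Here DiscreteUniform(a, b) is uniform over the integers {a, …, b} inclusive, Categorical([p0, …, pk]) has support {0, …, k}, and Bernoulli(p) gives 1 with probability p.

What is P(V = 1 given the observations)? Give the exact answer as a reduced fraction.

Enumerate traces; 72 have nonzero weight after conditioning:
  (Y=0, X=0, Z=1, U=0, V=2, W=0) weight 4/945
  (Y=0, X=0, Z=1, U=0, V=2, W=1) weight 2/315
  (Y=0, X=0, Z=1, U=1, V=1, W=0) weight 4/2835
  (Y=0, X=0, Z=1, U=1, V=1, W=1) weight 2/945
  (Y=0, X=0, Z=2, U=0, V=2, W=0) weight 4/945
  (Y=0, X=0, Z=2, U=0, V=2, W=1) weight 2/315
  (Y=0, X=0, Z=2, U=1, V=1, W=0) weight 4/2835
  (Y=0, X=0, Z=2, U=1, V=1, W=1) weight 2/945
  … 64 more
Group by V:
  weight(V=1) = 2/21
  weight(V=2) = 2/7
Total weight = 2/21 + 2/7 = 8/21
P(V=1 | obs) = 2/21 / 8/21 = 1/4
P(V=2 | obs) = 2/7 / 8/21 = 3/4

P(V = 1 | obs) = 1/4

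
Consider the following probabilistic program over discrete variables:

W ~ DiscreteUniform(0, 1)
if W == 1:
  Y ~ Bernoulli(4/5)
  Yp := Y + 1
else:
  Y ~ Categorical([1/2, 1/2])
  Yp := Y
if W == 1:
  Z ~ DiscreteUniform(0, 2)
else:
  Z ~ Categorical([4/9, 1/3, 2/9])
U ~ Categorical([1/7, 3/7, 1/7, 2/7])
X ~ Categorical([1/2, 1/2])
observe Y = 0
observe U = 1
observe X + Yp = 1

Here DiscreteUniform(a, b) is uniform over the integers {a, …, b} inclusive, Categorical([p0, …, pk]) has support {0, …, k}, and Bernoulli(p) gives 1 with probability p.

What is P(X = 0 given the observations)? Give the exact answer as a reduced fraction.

Enumerate traces; 6 have nonzero weight after conditioning:
  (W=0, Y=0, Z=0, U=1, X=1) weight 1/42
  (W=0, Y=0, Z=1, U=1, X=1) weight 1/56
  (W=0, Y=0, Z=2, U=1, X=1) weight 1/84
  (W=1, Y=0, Z=0, U=1, X=0) weight 1/140
  (W=1, Y=0, Z=1, U=1, X=0) weight 1/140
  (W=1, Y=0, Z=2, U=1, X=0) weight 1/140
Group by X:
  weight(X=0) = 3/140
  weight(X=1) = 3/56
Total weight = 3/140 + 3/56 = 3/40
P(X=0 | obs) = 3/140 / 3/40 = 2/7
P(X=1 | obs) = 3/56 / 3/40 = 5/7

P(X = 0 | obs) = 2/7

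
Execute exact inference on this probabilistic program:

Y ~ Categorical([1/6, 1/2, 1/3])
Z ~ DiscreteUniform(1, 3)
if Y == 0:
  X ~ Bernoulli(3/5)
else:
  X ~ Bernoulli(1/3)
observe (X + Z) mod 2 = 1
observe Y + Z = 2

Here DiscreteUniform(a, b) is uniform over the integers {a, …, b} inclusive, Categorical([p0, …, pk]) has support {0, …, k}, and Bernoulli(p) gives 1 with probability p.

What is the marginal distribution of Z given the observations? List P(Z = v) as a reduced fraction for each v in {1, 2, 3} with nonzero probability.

P(Z=1) = 10/13, P(Z=2) = 3/13

Enumerate traces; 2 have nonzero weight after conditioning:
  (Y=0, Z=2, X=1) weight 1/30
  (Y=1, Z=1, X=0) weight 1/9
Group by Z:
  weight(Z=1) = 1/9
  weight(Z=2) = 1/30
Total weight = 1/9 + 1/30 = 13/90
P(Z=1 | obs) = 1/9 / 13/90 = 10/13
P(Z=2 | obs) = 1/30 / 13/90 = 3/13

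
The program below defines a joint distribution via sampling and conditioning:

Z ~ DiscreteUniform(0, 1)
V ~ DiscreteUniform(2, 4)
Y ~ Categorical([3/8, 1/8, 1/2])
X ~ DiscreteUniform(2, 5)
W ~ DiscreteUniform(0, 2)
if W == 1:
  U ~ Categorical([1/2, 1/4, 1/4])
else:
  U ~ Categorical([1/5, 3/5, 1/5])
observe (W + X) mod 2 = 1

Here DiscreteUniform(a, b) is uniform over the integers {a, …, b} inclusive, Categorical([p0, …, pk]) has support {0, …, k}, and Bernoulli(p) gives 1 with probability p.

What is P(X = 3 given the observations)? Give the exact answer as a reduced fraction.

P(X = 3 | obs) = 1/3

Enumerate traces; 324 have nonzero weight after conditioning:
  (Z=0, V=2, Y=0, X=2, W=1, U=0) weight 1/384
  (Z=0, V=2, Y=0, X=2, W=1, U=1) weight 1/768
  (Z=0, V=2, Y=0, X=2, W=1, U=2) weight 1/768
  (Z=0, V=2, Y=0, X=3, W=0, U=0) weight 1/960
  (Z=0, V=2, Y=0, X=3, W=0, U=1) weight 1/320
  (Z=0, V=2, Y=0, X=3, W=0, U=2) weight 1/960
  (Z=0, V=2, Y=0, X=3, W=2, U=0) weight 1/960
  (Z=0, V=2, Y=0, X=3, W=2, U=1) weight 1/320
  (Z=0, V=2, Y=0, X=4, W=1, U=0) weight 1/384
  (Z=0, V=2, Y=0, X=5, W=0, U=0) weight 1/960
  … 314 more
Group by X:
  weight(X=2) = 1/12
  weight(X=3) = 1/6
  weight(X=4) = 1/12
  weight(X=5) = 1/6
Total weight = 1/12 + 1/6 + 1/12 + 1/6 = 1/2
P(X=2 | obs) = 1/12 / 1/2 = 1/6
P(X=3 | obs) = 1/6 / 1/2 = 1/3
P(X=4 | obs) = 1/12 / 1/2 = 1/6
P(X=5 | obs) = 1/6 / 1/2 = 1/3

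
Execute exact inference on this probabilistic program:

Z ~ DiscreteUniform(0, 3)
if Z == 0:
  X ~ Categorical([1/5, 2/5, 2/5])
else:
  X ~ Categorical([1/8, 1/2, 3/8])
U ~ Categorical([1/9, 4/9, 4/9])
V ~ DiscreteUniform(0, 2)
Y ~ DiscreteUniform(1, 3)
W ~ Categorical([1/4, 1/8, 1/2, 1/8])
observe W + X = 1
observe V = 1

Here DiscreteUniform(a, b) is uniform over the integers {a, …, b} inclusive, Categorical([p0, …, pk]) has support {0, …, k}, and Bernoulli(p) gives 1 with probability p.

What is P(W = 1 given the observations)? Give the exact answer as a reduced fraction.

P(W = 1 | obs) = 23/175

Enumerate traces; 72 have nonzero weight after conditioning:
  (Z=0, X=0, U=0, V=1, Y=1, W=1) weight 1/12960
  (Z=0, X=0, U=0, V=1, Y=2, W=1) weight 1/12960
  (Z=0, X=0, U=0, V=1, Y=3, W=1) weight 1/12960
  (Z=0, X=0, U=1, V=1, Y=1, W=1) weight 1/3240
  (Z=0, X=0, U=1, V=1, Y=2, W=1) weight 1/3240
  (Z=0, X=0, U=1, V=1, Y=3, W=1) weight 1/3240
  (Z=0, X=0, U=2, V=1, Y=1, W=1) weight 1/3240
  (Z=0, X=0, U=2, V=1, Y=2, W=1) weight 1/3240
  (Z=0, X=1, U=0, V=1, Y=1, W=0) weight 1/3240
  … 63 more
Group by W:
  weight(W=0) = 19/480
  weight(W=1) = 23/3840
Total weight = 19/480 + 23/3840 = 35/768
P(W=0 | obs) = 19/480 / 35/768 = 152/175
P(W=1 | obs) = 23/3840 / 35/768 = 23/175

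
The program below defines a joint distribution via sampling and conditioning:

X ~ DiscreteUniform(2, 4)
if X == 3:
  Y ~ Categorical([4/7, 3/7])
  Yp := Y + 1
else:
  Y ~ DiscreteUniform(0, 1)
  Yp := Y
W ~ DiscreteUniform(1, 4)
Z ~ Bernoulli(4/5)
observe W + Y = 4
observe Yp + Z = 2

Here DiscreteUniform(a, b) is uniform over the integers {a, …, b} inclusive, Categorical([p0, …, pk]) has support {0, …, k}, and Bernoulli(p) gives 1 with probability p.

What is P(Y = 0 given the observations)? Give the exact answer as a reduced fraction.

Enumerate traces; 4 have nonzero weight after conditioning:
  (X=2, Y=1, W=3, Z=1) weight 1/30
  (X=3, Y=0, W=4, Z=1) weight 4/105
  (X=3, Y=1, W=3, Z=0) weight 1/140
  (X=4, Y=1, W=3, Z=1) weight 1/30
Group by Y:
  weight(Y=0) = 4/105
  weight(Y=1) = 31/420
Total weight = 4/105 + 31/420 = 47/420
P(Y=0 | obs) = 4/105 / 47/420 = 16/47
P(Y=1 | obs) = 31/420 / 47/420 = 31/47

P(Y = 0 | obs) = 16/47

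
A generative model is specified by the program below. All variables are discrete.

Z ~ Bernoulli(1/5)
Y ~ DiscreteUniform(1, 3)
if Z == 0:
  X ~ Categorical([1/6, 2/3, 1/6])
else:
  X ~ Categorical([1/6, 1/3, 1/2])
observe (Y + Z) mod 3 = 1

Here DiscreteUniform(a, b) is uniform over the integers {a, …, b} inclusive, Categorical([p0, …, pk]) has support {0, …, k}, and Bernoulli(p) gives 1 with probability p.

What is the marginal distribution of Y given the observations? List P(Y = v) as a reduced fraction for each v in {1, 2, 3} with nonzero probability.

P(Y=1) = 4/5, P(Y=3) = 1/5

Enumerate traces; 6 have nonzero weight after conditioning:
  (Z=0, Y=1, X=0) weight 2/45
  (Z=0, Y=1, X=1) weight 8/45
  (Z=0, Y=1, X=2) weight 2/45
  (Z=1, Y=3, X=0) weight 1/90
  (Z=1, Y=3, X=1) weight 1/45
  (Z=1, Y=3, X=2) weight 1/30
Group by Y:
  weight(Y=1) = 4/15
  weight(Y=3) = 1/15
Total weight = 4/15 + 1/15 = 1/3
P(Y=1 | obs) = 4/15 / 1/3 = 4/5
P(Y=3 | obs) = 1/15 / 1/3 = 1/5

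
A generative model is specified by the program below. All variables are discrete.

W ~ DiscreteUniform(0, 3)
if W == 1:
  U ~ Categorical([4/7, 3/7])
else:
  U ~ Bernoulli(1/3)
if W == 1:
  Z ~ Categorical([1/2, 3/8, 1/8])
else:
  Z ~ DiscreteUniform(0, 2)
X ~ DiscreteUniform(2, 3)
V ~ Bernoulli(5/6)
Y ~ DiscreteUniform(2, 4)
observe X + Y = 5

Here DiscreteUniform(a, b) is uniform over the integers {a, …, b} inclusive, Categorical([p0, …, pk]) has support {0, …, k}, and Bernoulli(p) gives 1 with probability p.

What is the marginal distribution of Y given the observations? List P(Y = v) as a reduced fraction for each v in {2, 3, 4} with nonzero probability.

P(Y=2) = 1/2, P(Y=3) = 1/2

Enumerate traces; 96 have nonzero weight after conditioning:
  (W=0, U=0, Z=0, X=2, V=0, Y=3) weight 1/648
  (W=0, U=0, Z=0, X=2, V=1, Y=3) weight 5/648
  (W=0, U=0, Z=0, X=3, V=0, Y=2) weight 1/648
  (W=0, U=0, Z=0, X=3, V=1, Y=2) weight 5/648
  (W=0, U=0, Z=1, X=2, V=0, Y=3) weight 1/648
  (W=0, U=0, Z=1, X=2, V=1, Y=3) weight 5/648
  (W=0, U=0, Z=1, X=3, V=0, Y=2) weight 1/648
  (W=0, U=0, Z=1, X=3, V=1, Y=2) weight 5/648
  … 88 more
Group by Y:
  weight(Y=2) = 1/6
  weight(Y=3) = 1/6
Total weight = 1/6 + 1/6 = 1/3
P(Y=2 | obs) = 1/6 / 1/3 = 1/2
P(Y=3 | obs) = 1/6 / 1/3 = 1/2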